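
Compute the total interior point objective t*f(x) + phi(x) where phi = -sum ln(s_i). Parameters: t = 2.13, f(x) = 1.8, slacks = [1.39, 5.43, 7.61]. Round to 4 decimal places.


Step 1: Compute log-barrier.
ln values: [0.3293, 1.6919, 2.0295]
phi = -(0.3293 + 1.6919 + 2.0295) = -4.0507
Step 2: Compute augmented objective.
t*f(x) = 2.13*1.8 = 3.834
Total = 3.834 - 4.0507 = -0.2167


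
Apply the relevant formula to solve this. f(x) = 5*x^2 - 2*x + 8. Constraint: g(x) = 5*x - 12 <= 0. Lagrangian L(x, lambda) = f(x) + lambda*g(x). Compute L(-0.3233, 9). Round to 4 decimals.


Step 1: Evaluate f(x).
f(-0.3233) = 5*(-0.3233)^2 - 2*(-0.3233) + 8 = 9.1692
Step 2: Evaluate g(x).
g(-0.3233) = 5*-0.3233 - 12 = -13.6165
Step 3: Compute Lagrangian.
L = 9.1692 + 9*-13.6165 = -113.3793


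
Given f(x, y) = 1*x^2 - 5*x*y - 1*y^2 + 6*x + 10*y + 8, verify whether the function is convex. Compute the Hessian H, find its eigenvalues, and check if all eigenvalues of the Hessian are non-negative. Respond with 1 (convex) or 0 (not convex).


The Hessian of f(x,y) = 1*x^2 - 5*x*y - 1*y^2 + 6*x + 10*y + 8 is:
H = [[2, -5], [-5, -2]]
Trace = 2 - 2 = 0
Determinant = 2*-2 - (-5)^2 = -29
Discriminant = (0)^2 - 4*-29 = 116.0
Eigenvalues: lambda_1 = -5.3852, lambda_2 = 5.3852
The function is not convex.

0


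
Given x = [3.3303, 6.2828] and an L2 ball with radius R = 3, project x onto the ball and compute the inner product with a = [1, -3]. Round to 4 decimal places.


Step 1: Compute ||x|| (intermediates to 6 decimals).
||x|| = sqrt(3.3303^2 + 6.2828^2) = 7.11087
Step 2: Project.
Since ||x|| > R, scale = R/||x|| = 3/7.11087 = 0.421889, proj(x) = scale * x
proj(x) = [1.405017, 2.650644]
Step 3: Dot product.
a^T * proj(x) = 1*1.405017 - 3*2.650644 = -6.5469


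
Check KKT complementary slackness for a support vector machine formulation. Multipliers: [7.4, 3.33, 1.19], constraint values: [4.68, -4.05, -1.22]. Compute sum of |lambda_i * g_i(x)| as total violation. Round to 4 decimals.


KKT complementary slackness check:
lambda_1 * g_1 = 7.4 * 4.68 = 34.632
lambda_2 * g_2 = 3.33 * -4.05 = -13.4865
lambda_3 * g_3 = 1.19 * -1.22 = -1.4518
Total violation = 34.632 + 13.4865 + 1.4518 = 49.5703


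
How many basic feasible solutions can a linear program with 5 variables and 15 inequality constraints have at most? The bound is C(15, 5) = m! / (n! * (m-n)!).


Each vertex corresponds to some choice of n active constraints out of m, so the number of vertices is at most C(m, n) = m! / (n!(m-n)!).
m = 15, n = 5
Numerator: 15 * 14 * 13 * 12 * 11
Denominator: 5! = 120
C(15, 5) = 3003


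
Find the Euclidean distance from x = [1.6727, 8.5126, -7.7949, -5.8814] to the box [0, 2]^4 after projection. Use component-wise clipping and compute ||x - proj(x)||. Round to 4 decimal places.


Project each component onto [0, 2].
clip(1.6727) = 1.6727, clip(8.5126) = 2.0, clip(-7.7949) = 0.0, clip(-5.8814) = 0.0
Projection = [1.6727, 2.0, 0.0, 0.0]
Squared diffs: [0.0, 42.414, 60.7605, 34.5909]
Distance = sqrt(137.7654) = 11.7373


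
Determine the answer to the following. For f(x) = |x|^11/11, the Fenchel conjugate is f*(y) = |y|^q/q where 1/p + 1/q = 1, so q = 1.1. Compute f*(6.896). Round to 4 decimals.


The conjugate exponent q satisfies 1/p + 1/q = 1.
p = 11, so q = 11/(11 - 1) = 1.1
|y|^q = 6.896^1.1 = 8.3648
f*(6.896) = 8.3648 / 1.1 = 7.6044


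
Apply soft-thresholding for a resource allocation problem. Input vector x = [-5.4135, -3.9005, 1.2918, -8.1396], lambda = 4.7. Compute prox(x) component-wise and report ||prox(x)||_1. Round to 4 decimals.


Soft-thresholding with lambda = 4.7:
prox(-5.4135) = sign(-5.4135)*max(|-5.4135| - 4.7, 0) = -0.7135
prox(-3.9005) = sign(-3.9005)*max(|-3.9005| - 4.7, 0) = 0.0
prox(1.2918) = sign(1.2918)*max(|1.2918| - 4.7, 0) = 0.0
prox(-8.1396) = sign(-8.1396)*max(|-8.1396| - 4.7, 0) = -3.4396
prox(x) = [-0.7135, 0.0, 0.0, -3.4396]
||prox(x)||_1 = 0.7135 + 0.0 + 0.0 + 3.4396 = 4.1531


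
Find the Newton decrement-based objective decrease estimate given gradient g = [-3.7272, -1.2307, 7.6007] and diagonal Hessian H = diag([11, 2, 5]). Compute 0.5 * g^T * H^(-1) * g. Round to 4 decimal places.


Step 1: H is diagonal, so H^(-1) * g = [-0.3388, -0.6154, 1.5201].
Step 2: g^T H^(-1) g = sum_i g_i^2 / H_ii
  = (-3.7272)^2/11 + (-1.2307)^2/2 + (7.6007)^2/5
  = 1.2629 + 0.7573 + 11.5541 = 13.5744
Step 3: Objective decrease = 0.5 * g^T H^(-1) g = 6.7872


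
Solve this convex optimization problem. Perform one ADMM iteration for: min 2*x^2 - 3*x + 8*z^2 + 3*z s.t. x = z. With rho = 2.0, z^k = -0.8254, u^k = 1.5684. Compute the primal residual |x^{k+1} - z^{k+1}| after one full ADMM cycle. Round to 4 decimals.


ADMM iteration with rho = 2.0, z^k = -0.8254, u^k = 1.5684
Step 1: x-update.
Minimize 2*x^2 - 3*x + (2.0/2)*(x + 0.8254 + 1.5684)^2
FOC: (2*2 + 2.0)*x = 3 + 2.0*(-0.8254 - 1.5684)
x^{k+1} = -0.2979
Step 2: z-update.
Minimize 8*z^2 + 3*z + (2.0/2)*(-0.2979 - z + 1.5684)^2
FOC: (2*8 + 2.0)*z = -3 + 2.0*(-0.2979 + 1.5684)
z^{k+1} = -0.0255
Step 3: u-update.
u^{k+1} = 1.5684 - 0.2979 + 0.0255 = 1.296
Step 4: Primal residual = |-0.2979 + 0.0255| = 0.2724


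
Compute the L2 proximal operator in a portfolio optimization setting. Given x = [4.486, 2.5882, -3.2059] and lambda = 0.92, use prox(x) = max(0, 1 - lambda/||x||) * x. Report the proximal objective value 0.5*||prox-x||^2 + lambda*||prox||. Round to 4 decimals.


Step 1: Compute ||x||.
||x|| = 6.091
Step 2: Compute scaling factor.
scale = max(0, 1 - 0.92/6.091) = 0.849
Step 3: prox(x) = [3.8084, 2.1973, -2.7217]
||prox(x)|| = 5.171
Step 4: Proximal objective.
0.5*||prox-x||^2 = 0.4232
lambda*||prox|| = 4.7573
Total = 5.1806


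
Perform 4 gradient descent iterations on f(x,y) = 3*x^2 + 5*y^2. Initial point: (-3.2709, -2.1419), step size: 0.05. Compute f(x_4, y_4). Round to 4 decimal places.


Gradient descent on f(x,y) = 3*x^2 + 5*y^2.
Starting point: (-3.2709, -2.1419), alpha = 0.05
Step 1: grad_x = 2*3*-3.2709 = -19.6254, grad_y = 2*5*-2.1419 = -21.419
  x_1 = -3.2709 - 0.05*-19.6254 = -2.2896
  y_1 = -2.1419 - 0.05*-21.419 = -1.071
Step 2: grad_x = 2*3*-2.2896 = -13.7378, grad_y = 2*5*-1.071 = -10.7095
  x_2 = -2.2896 - 0.05*-13.7378 = -1.6027
  y_2 = -1.071 - 0.05*-10.7095 = -0.5355
Step 3: grad_x = 2*3*-1.6027 = -9.6164, grad_y = 2*5*-0.5355 = -5.3548
  x_3 = -1.6027 - 0.05*-9.6164 = -1.1219
  y_3 = -0.5355 - 0.05*-5.3548 = -0.2677
Step 4: grad_x = 2*3*-1.1219 = -6.7315, grad_y = 2*5*-0.2677 = -2.6774
  x_4 = -1.1219 - 0.05*-6.7315 = -0.7853
  y_4 = -0.2677 - 0.05*-2.6774 = -0.1339
f(-0.7853, -0.1339) = 3*(-0.7853)^2 + 5*(-0.1339)^2 = 1.9399


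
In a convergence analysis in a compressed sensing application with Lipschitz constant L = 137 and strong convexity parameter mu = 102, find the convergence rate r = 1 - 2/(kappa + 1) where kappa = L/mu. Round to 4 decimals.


Step 1: Compute the condition number.
kappa = L/mu = 137/102 = 1.3431
Step 2: Compute the convergence rate.
r = 1 - 2/(kappa + 1) = 1 - 2*mu/(L + mu) = (L - mu)/(L + mu) = 35/239 = 0.1464


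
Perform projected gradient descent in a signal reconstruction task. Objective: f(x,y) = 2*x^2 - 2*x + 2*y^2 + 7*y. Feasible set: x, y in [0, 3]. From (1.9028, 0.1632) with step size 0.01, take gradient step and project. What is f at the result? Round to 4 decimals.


Step 1: Compute gradient at (1.9028, 0.1632).
grad_x = 2*2*1.9028 - 2 = 5.6112
grad_y = 2*2*0.1632 + 7 = 7.6528
Step 2: Gradient step.
x_raw = 1.9028 - 0.01*5.6112 = 1.8467
y_raw = 0.1632 - 0.01*7.6528 = 0.0867
Step 3: Project onto [0, 3].
x_proj = clip(1.8467) = 1.8467
y_proj = clip(0.0867) = 0.0867
Step 4: Evaluate f.
f(1.8467, 0.0867) = 3.7489


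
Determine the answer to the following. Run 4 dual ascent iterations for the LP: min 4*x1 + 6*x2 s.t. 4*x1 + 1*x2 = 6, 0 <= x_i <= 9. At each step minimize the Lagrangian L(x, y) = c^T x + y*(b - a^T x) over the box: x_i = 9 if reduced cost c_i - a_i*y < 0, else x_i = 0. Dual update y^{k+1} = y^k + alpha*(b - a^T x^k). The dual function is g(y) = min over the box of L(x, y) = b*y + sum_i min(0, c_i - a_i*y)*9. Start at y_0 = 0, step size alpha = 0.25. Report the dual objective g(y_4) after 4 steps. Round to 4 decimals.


Dual ascent for LP: min 4*x1 + 6*x2, 4*x1 + 1*x2 = 6, 0 <= x_i <= 9
Step 1: y^k = 0.0, reduced costs: (4.0, 6.0)
  x^k = (0.0, 0.0), subgradient = b - a^T x = 6.0
  y^{k+1} = 0.0 + 0.25*6.0 = 1.5
Step 2: y^k = 1.5, reduced costs: (-2.0, 4.5)
  x^k = (9.0, 0.0), subgradient = b - a^T x = -30.0
  y^{k+1} = 1.5 + 0.25*-30.0 = -6.0
Step 3: y^k = -6.0, reduced costs: (28.0, 12.0)
  x^k = (0.0, 0.0), subgradient = b - a^T x = 6.0
  y^{k+1} = -6.0 + 0.25*6.0 = -4.5
Step 4: y^k = -4.5, reduced costs: (22.0, 10.5)
  x^k = (0.0, 0.0), subgradient = b - a^T x = 6.0
  y^{k+1} = -4.5 + 0.25*6.0 = -3.0
Dual objective at y_4 = -3.0: reduced costs (16.0, 9.0), box minimizer x = (0.0, 0.0)
g(y_4) = b*y + (c1 - a1*y)*x1 + (c2 - a2*y)*x2 = 6*(-3.0) + 16.0*0.0 + 9.0*0.0 = -18.0 + 0.0 + 0.0 = -18.0


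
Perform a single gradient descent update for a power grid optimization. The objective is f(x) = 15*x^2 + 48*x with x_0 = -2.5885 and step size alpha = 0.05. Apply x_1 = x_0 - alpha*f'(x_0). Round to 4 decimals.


We compute the gradient at x_0 and apply the update.
f'(x) = 30*x + 48
f'(-2.5885) = 30*-2.5885 + 48 = -29.655
x_1 = -2.5885 - 0.05*-29.655 = -1.1058


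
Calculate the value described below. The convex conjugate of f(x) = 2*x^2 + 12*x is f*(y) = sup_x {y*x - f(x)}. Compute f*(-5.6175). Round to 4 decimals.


f*(y) = sup_x {y*x - a*x^2 - b*x} = sup_x {(y-b)*x - a*x^2}
FOC: (y - b) - 2a*x = 0 => x* = (y - b)/(2a)
x* = (-5.6175 - 12)/(2*2) = -4.4044
f*(-5.6175) = (y-b)^2/(4a) = (-5.6175 - 12)^2/(4*2)
= 310.3763/8 = 38.797


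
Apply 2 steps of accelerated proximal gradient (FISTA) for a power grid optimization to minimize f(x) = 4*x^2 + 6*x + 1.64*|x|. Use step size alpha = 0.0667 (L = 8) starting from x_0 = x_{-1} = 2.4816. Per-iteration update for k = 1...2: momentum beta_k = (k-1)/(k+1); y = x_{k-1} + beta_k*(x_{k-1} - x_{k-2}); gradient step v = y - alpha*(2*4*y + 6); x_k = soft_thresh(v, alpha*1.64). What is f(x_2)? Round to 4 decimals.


FISTA on f(x) = 4*x^2 + 6*x + 1.64*|x|
L = 8, alpha = 0.0667
Iteration 1: beta = 0.0, y = 2.4816 + 0.0*(2.4816 - 2.4816) = 2.4816
  grad(y) = 25.8528, v = y - alpha*grad = 0.7572
  prox(v) = soft_thresh(0.7572, 0.1094) = 0.6478
Iteration 2: beta = 0.3333, y = 0.6478 + 0.3333*(0.6478 - 2.4816) = 0.0366
  grad(y) = 6.2926, v = y - alpha*grad = -0.3831
  prox(v) = soft_thresh(-0.3831, 0.1094) = -0.2738
f(x_2) = 4*(-0.2738)^2 + 6*(-0.2738) + 1.64*|-0.2738| = -0.8938


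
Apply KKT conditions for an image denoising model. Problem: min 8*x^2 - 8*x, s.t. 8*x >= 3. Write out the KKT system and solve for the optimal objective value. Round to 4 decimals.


Step 1: Try lambda = 0 (constraint inactive).
Stationarity: 2*8*x - 8 = 0
x* = 8/(2*8) = 0.5
Check constraint: 8*0.5 = 4.0 >= 3 -- satisfied.
Step 2: Compute optimal value.
f(x*) = 8*0.5^2 - 8*0.5 = -2.0


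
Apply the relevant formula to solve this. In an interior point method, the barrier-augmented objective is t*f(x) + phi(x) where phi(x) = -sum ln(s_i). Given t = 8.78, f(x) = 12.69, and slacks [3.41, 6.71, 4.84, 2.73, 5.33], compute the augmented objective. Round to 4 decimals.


Step 1: Compute log-barrier.
ln values: [1.2267, 1.9036, 1.5769, 1.0043, 1.6734]
phi = -(1.2267 + 1.9036 + 1.5769 + 1.0043 + 1.6734) = -7.3849
Step 2: Compute augmented objective.
t*f(x) = 8.78*12.69 = 111.4182
Total = 111.4182 - 7.3849 = 104.0333


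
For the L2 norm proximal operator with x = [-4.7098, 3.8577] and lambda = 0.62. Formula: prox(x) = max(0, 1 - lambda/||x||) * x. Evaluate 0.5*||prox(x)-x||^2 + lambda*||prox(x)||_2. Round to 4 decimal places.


Step 1: Compute ||x||.
||x|| = 6.088
Step 2: Compute scaling factor.
scale = max(0, 1 - 0.62/6.088) = 0.8982
Step 3: prox(x) = [-4.2302, 3.4648]
||prox(x)|| = 5.468
Step 4: Proximal objective.
0.5*||prox-x||^2 = 0.1922
lambda*||prox|| = 3.3902
Total = 3.5824


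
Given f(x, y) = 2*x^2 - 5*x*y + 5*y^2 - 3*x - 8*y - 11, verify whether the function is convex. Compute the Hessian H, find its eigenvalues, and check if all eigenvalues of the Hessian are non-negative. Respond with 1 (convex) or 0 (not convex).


The Hessian of f(x,y) = 2*x^2 - 5*x*y + 5*y^2 - 3*x - 8*y - 11 is:
H = [[4, -5], [-5, 10]]
Trace = 4 + 10 = 14
Determinant = 4*10 - (-5)^2 = 15
Discriminant = (14)^2 - 4*15 = 136.0
Eigenvalues: lambda_1 = 1.169, lambda_2 = 12.831
The function is convex.

1


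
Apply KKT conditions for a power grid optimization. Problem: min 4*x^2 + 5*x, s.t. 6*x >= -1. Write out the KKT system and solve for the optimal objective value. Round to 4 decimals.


Step 1: Try lambda = 0 (constraint inactive).
x_unc = -5/(2*4) = -0.625
Check: 6*-0.625 = -3.75 < -1 -- violated!
Step 2: Constraint must be active: 6*x = -1
x* = -1/6 = -0.1667 (rounded; the exact value -1/6 is used below)
lambda = (2*4*(-1/6) + 5)/6 = 0.6111
Step 3: Compute optimal value.
f(x*) = 4*(-1/6)^2 + 5*(-1/6) = -0.7222


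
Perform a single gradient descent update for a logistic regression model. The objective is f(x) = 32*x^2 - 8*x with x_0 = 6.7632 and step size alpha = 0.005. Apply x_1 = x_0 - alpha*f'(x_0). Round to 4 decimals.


We compute the gradient at x_0 and apply the update.
f'(x) = 64*x - 8
f'(6.7632) = 64*6.7632 - 8 = 424.8448
x_1 = 6.7632 - 0.005*424.8448 = 4.639


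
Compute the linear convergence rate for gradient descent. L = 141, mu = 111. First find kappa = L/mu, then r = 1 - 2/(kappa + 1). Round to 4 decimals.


Step 1: Compute the condition number.
kappa = L/mu = 141/111 = 1.2703
Step 2: Compute the convergence rate.
r = 1 - 2/(kappa + 1) = 1 - 2*mu/(L + mu) = (L - mu)/(L + mu) = 30/252 = 0.119


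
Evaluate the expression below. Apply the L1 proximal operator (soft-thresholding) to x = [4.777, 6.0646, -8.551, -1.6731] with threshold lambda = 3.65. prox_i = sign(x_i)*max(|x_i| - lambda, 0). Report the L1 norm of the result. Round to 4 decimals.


Soft-thresholding with lambda = 3.65:
prox(4.777) = sign(4.777)*max(|4.777| - 3.65, 0) = 1.127
prox(6.0646) = sign(6.0646)*max(|6.0646| - 3.65, 0) = 2.4146
prox(-8.551) = sign(-8.551)*max(|-8.551| - 3.65, 0) = -4.901
prox(-1.6731) = sign(-1.6731)*max(|-1.6731| - 3.65, 0) = 0.0
prox(x) = [1.127, 2.4146, -4.901, 0.0]
||prox(x)||_1 = 1.127 + 2.4146 + 4.901 + 0.0 = 8.4426


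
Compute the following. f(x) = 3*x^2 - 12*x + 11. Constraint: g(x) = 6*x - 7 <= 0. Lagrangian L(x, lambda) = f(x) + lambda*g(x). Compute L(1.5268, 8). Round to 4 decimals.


Step 1: Evaluate f(x).
f(1.5268) = 3*1.5268^2 - 12*1.5268 + 11 = -0.3282
Step 2: Evaluate g(x).
g(1.5268) = 6*1.5268 - 7 = 2.1608
Step 3: Compute Lagrangian.
L = -0.3282 + 8*2.1608 = 16.9582


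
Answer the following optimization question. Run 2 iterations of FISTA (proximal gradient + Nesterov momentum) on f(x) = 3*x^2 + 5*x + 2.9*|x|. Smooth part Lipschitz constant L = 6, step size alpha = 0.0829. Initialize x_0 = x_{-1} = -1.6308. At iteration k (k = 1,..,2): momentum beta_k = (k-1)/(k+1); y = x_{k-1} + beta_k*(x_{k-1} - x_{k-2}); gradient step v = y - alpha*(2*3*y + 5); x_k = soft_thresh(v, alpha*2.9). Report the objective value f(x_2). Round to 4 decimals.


FISTA on f(x) = 3*x^2 + 5*x + 2.9*|x|
L = 6, alpha = 0.0829
Iteration 1: beta = 0.0, y = -1.6308 + 0.0*(-1.6308 + 1.6308) = -1.6308
  grad(y) = -4.7848, v = y - alpha*grad = -1.2341
  prox(v) = soft_thresh(-1.2341, 0.2404) = -0.9937
Iteration 2: beta = 0.3333, y = -0.9937 + 0.3333*(-0.9937 + 1.6308) = -0.7814
  grad(y) = 0.3118, v = y - alpha*grad = -0.8072
  prox(v) = soft_thresh(-0.8072, 0.2404) = -0.5668
f(x_2) = 3*(-0.5668)^2 + 5*(-0.5668) + 2.9*|-0.5668| = -0.2265


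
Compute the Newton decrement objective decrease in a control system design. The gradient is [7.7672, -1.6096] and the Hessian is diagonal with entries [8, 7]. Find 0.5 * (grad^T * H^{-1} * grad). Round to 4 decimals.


Step 1: H is diagonal, so H^(-1) * g = [0.9709, -0.2299].
Step 2: g^T H^(-1) g = sum_i g_i^2 / H_ii
  = (7.7672)^2/8 + (-1.6096)^2/7
  = 7.5412 + 0.3701 = 7.9113
Step 3: Objective decrease = 0.5 * g^T H^(-1) g = 3.9556


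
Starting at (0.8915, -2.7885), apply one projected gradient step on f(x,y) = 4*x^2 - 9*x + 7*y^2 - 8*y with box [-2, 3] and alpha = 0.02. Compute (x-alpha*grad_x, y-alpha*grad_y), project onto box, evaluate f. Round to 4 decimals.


Step 1: Compute gradient at (0.8915, -2.7885).
grad_x = 2*4*0.8915 - 9 = -1.868
grad_y = 2*7*-2.7885 - 8 = -47.039
Step 2: Gradient step.
x_raw = 0.8915 - 0.02*-1.868 = 0.9289
y_raw = -2.7885 - 0.02*-47.039 = -1.8477
Step 3: Project onto [-2, 3].
x_proj = clip(0.9289) = 0.9289
y_proj = clip(-1.8477) = -1.8477
Step 4: Evaluate f.
f(0.9289, -1.8477) = 33.7716


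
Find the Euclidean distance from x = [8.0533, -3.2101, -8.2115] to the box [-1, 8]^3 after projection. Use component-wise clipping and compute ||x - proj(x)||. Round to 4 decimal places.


Project each component onto [-1, 8].
clip(8.0533) = 8.0, clip(-3.2101) = -1.0, clip(-8.2115) = -1.0
Projection = [8.0, -1.0, -1.0]
Squared diffs: [0.0028, 4.8845, 52.0057]
Distance = sqrt(56.893) = 7.5428


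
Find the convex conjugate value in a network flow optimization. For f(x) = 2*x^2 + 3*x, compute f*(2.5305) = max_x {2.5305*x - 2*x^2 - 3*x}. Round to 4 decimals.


f*(y) = sup_x {y*x - a*x^2 - b*x} = sup_x {(y-b)*x - a*x^2}
FOC: (y - b) - 2a*x = 0 => x* = (y - b)/(2a)
x* = (2.5305 - 3)/(2*2) = -0.1174
f*(2.5305) = (y-b)^2/(4a) = (2.5305 - 3)^2/(4*2)
= 0.2204/8 = 0.0276


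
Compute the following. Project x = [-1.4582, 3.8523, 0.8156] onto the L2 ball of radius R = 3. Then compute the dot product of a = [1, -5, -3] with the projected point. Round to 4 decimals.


Step 1: Compute ||x|| (intermediates to 6 decimals).
||x|| = sqrt((-1.4582)^2 + 3.8523^2 + 0.8156^2) = 4.19902
Step 2: Project.
Since ||x|| > R, scale = R/||x|| = 3/4.19902 = 0.714452, proj(x) = scale * x
proj(x) = [-1.041814, 2.752283, 0.582707]
Step 3: Dot product.
a^T * proj(x) = 1*(-1.041814) - 5*2.752283 - 3*0.582707 = -16.5514


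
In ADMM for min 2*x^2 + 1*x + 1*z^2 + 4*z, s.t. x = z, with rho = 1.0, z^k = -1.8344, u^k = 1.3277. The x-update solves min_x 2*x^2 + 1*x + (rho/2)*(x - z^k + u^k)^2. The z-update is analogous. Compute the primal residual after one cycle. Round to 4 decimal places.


ADMM iteration with rho = 1.0, z^k = -1.8344, u^k = 1.3277
Step 1: x-update.
Minimize 2*x^2 + 1*x + (1.0/2)*(x + 1.8344 + 1.3277)^2
FOC: (2*2 + 1.0)*x = -1 + 1.0*(-1.8344 - 1.3277)
x^{k+1} = -0.8324
Step 2: z-update.
Minimize 1*z^2 + 4*z + (1.0/2)*(-0.8324 - z + 1.3277)^2
FOC: (2*1 + 1.0)*z = -4 + 1.0*(-0.8324 + 1.3277)
z^{k+1} = -1.1682
Step 3: u-update.
u^{k+1} = 1.3277 - 0.8324 + 1.1682 = 1.6635
Step 4: Primal residual = |-0.8324 + 1.1682| = 0.3358


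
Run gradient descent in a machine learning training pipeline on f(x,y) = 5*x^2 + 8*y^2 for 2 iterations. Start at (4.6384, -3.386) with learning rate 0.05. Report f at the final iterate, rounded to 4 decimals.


Gradient descent on f(x,y) = 5*x^2 + 8*y^2.
Starting point: (4.6384, -3.386), alpha = 0.05
Step 1: grad_x = 2*5*4.6384 = 46.384, grad_y = 2*8*-3.386 = -54.176
  x_1 = 4.6384 - 0.05*46.384 = 2.3192
  y_1 = -3.386 - 0.05*-54.176 = -0.6772
Step 2: grad_x = 2*5*2.3192 = 23.192, grad_y = 2*8*-0.6772 = -10.8352
  x_2 = 2.3192 - 0.05*23.192 = 1.1596
  y_2 = -0.6772 - 0.05*-10.8352 = -0.1354
f(1.1596, -0.1354) = 5*1.1596^2 + 8*(-0.1354)^2 = 6.8701


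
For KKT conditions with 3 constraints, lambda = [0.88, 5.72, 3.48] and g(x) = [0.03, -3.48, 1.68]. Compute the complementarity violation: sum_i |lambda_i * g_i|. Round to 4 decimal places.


KKT complementary slackness check:
lambda_1 * g_1 = 0.88 * 0.03 = 0.0264
lambda_2 * g_2 = 5.72 * -3.48 = -19.9056
lambda_3 * g_3 = 3.48 * 1.68 = 5.8464
Total violation = 0.0264 + 19.9056 + 5.8464 = 25.7784


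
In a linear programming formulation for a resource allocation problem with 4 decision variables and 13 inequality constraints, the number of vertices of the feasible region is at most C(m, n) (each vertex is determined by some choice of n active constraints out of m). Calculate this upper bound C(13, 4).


Each vertex corresponds to some choice of n active constraints out of m, so the number of vertices is at most C(m, n) = m! / (n!(m-n)!).
m = 13, n = 4
Numerator: 13 * 12 * 11 * 10
Denominator: 4! = 24
C(13, 4) = 715


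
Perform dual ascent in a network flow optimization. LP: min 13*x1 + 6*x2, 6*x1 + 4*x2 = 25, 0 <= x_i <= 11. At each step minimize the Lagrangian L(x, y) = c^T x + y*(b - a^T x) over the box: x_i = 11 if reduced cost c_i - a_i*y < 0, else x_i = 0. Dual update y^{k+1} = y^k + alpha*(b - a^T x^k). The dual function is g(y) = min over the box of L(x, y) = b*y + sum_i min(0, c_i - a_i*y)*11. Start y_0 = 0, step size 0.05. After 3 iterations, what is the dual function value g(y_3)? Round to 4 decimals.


Dual ascent for LP: min 13*x1 + 6*x2, 6*x1 + 4*x2 = 25, 0 <= x_i <= 11
Step 1: y^k = 0.0, reduced costs: (13.0, 6.0)
  x^k = (0.0, 0.0), subgradient = b - a^T x = 25.0
  y^{k+1} = 0.0 + 0.05*25.0 = 1.25
Step 2: y^k = 1.25, reduced costs: (5.5, 1.0)
  x^k = (0.0, 0.0), subgradient = b - a^T x = 25.0
  y^{k+1} = 1.25 + 0.05*25.0 = 2.5
Step 3: y^k = 2.5, reduced costs: (-2.0, -4.0)
  x^k = (11.0, 11.0), subgradient = b - a^T x = -85.0
  y^{k+1} = 2.5 + 0.05*-85.0 = -1.75
Dual objective at y_3 = -1.75: reduced costs (23.5, 13.0), box minimizer x = (0.0, 0.0)
g(y_3) = b*y + (c1 - a1*y)*x1 + (c2 - a2*y)*x2 = 25*(-1.75) + 23.5*0.0 + 13.0*0.0 = -43.75 + 0.0 + 0.0 = -43.75


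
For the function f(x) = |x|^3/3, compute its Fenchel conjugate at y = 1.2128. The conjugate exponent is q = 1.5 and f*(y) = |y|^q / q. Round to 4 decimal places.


The conjugate exponent q satisfies 1/p + 1/q = 1.
p = 3, so q = 3/(3 - 1) = 1.5
|y|^q = 1.2128^1.5 = 1.3356
f*(1.2128) = 1.3356 / 1.5 = 0.8904


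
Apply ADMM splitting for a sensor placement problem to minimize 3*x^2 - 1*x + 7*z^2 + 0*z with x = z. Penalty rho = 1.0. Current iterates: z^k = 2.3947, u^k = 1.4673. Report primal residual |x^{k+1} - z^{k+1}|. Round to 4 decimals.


ADMM iteration with rho = 1.0, z^k = 2.3947, u^k = 1.4673
Step 1: x-update.
Minimize 3*x^2 - 1*x + (1.0/2)*(x - 2.3947 + 1.4673)^2
FOC: (2*3 + 1.0)*x = 1 + 1.0*(2.3947 - 1.4673)
x^{k+1} = 0.2753
Step 2: z-update.
Minimize 7*z^2 + 0*z + (1.0/2)*(0.2753 - z + 1.4673)^2
FOC: (2*7 + 1.0)*z = 0 + 1.0*(0.2753 + 1.4673)
z^{k+1} = 0.1162
Step 3: u-update.
u^{k+1} = 1.4673 + 0.2753 - 0.1162 = 1.6265
Step 4: Primal residual = |0.2753 - 0.1162| = 0.1592


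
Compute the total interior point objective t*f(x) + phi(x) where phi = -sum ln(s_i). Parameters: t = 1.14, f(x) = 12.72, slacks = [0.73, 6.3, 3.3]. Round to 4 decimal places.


Step 1: Compute log-barrier.
ln values: [-0.3147, 1.8405, 1.1939]
phi = -(-0.3147 + 1.8405 + 1.1939) = -2.7198
Step 2: Compute augmented objective.
t*f(x) = 1.14*12.72 = 14.5008
Total = 14.5008 - 2.7198 = 11.781


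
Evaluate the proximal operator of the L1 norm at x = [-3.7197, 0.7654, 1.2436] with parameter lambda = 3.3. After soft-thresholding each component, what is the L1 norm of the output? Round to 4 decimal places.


Soft-thresholding with lambda = 3.3:
prox(-3.7197) = sign(-3.7197)*max(|-3.7197| - 3.3, 0) = -0.4197
prox(0.7654) = sign(0.7654)*max(|0.7654| - 3.3, 0) = 0.0
prox(1.2436) = sign(1.2436)*max(|1.2436| - 3.3, 0) = 0.0
prox(x) = [-0.4197, 0.0, 0.0]
||prox(x)||_1 = 0.4197 + 0.0 + 0.0 = 0.4197


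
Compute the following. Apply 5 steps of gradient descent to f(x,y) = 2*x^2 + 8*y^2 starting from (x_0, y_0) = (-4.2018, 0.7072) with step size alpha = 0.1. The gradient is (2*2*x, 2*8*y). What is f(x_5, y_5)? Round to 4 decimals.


Gradient descent on f(x,y) = 2*x^2 + 8*y^2.
Starting point: (-4.2018, 0.7072), alpha = 0.1
Step 1: grad_x = 2*2*-4.2018 = -16.8072, grad_y = 2*8*0.7072 = 11.3152
  x_1 = -4.2018 - 0.1*-16.8072 = -2.5211
  y_1 = 0.7072 - 0.1*11.3152 = -0.4243
Step 2: grad_x = 2*2*-2.5211 = -10.0843, grad_y = 2*8*-0.4243 = -6.7891
  x_2 = -2.5211 - 0.1*-10.0843 = -1.5126
  y_2 = -0.4243 - 0.1*-6.7891 = 0.2546
Step 3: grad_x = 2*2*-1.5126 = -6.0506, grad_y = 2*8*0.2546 = 4.0735
  x_3 = -1.5126 - 0.1*-6.0506 = -0.9076
  y_3 = 0.2546 - 0.1*4.0735 = -0.1528
Step 4: grad_x = 2*2*-0.9076 = -3.6304, grad_y = 2*8*-0.1528 = -2.4441
  x_4 = -0.9076 - 0.1*-3.6304 = -0.5446
  y_4 = -0.1528 - 0.1*-2.4441 = 0.0917
Step 5: grad_x = 2*2*-0.5446 = -2.1782, grad_y = 2*8*0.0917 = 1.4664
  x_5 = -0.5446 - 0.1*-2.1782 = -0.3267
  y_5 = 0.0917 - 0.1*1.4664 = -0.055
f(-0.3267, -0.055) = 2*(-0.3267)^2 + 8*(-0.055)^2 = 0.2377


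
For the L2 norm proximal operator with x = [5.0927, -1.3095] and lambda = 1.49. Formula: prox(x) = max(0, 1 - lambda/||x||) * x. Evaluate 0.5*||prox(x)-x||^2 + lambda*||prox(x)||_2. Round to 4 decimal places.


Step 1: Compute ||x||.
||x|| = 5.2584
Step 2: Compute scaling factor.
scale = max(0, 1 - 1.49/5.2584) = 0.7166
Step 3: prox(x) = [3.6496, -0.9384]
||prox(x)|| = 3.7684
Step 4: Proximal objective.
0.5*||prox-x||^2 = 1.1101
lambda*||prox|| = 5.6149
Total = 6.7249


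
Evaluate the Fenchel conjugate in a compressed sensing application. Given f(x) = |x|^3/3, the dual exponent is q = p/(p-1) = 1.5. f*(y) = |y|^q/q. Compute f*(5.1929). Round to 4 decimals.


The conjugate exponent q satisfies 1/p + 1/q = 1.
p = 3, so q = 3/(3 - 1) = 1.5
|y|^q = 5.1929^1.5 = 11.8335
f*(5.1929) = 11.8335 / 1.5 = 7.889


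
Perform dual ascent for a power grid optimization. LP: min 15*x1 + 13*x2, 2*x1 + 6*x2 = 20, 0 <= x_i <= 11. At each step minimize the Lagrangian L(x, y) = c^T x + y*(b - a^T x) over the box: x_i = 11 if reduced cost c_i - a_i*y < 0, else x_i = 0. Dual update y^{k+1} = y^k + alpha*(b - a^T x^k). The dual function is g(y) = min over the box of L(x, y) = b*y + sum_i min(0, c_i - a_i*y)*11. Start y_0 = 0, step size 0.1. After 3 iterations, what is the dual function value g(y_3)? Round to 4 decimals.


Dual ascent for LP: min 15*x1 + 13*x2, 2*x1 + 6*x2 = 20, 0 <= x_i <= 11
Step 1: y^k = 0.0, reduced costs: (15.0, 13.0)
  x^k = (0.0, 0.0), subgradient = b - a^T x = 20.0
  y^{k+1} = 0.0 + 0.1*20.0 = 2.0
Step 2: y^k = 2.0, reduced costs: (11.0, 1.0)
  x^k = (0.0, 0.0), subgradient = b - a^T x = 20.0
  y^{k+1} = 2.0 + 0.1*20.0 = 4.0
Step 3: y^k = 4.0, reduced costs: (7.0, -11.0)
  x^k = (0.0, 11.0), subgradient = b - a^T x = -46.0
  y^{k+1} = 4.0 + 0.1*-46.0 = -0.6
Dual objective at y_3 = -0.6: reduced costs (16.2, 16.6), box minimizer x = (0.0, 0.0)
g(y_3) = b*y + (c1 - a1*y)*x1 + (c2 - a2*y)*x2 = 20*(-0.6) + 16.2*0.0 + 16.6*0.0 = -12.0 + 0.0 + 0.0 = -12.0


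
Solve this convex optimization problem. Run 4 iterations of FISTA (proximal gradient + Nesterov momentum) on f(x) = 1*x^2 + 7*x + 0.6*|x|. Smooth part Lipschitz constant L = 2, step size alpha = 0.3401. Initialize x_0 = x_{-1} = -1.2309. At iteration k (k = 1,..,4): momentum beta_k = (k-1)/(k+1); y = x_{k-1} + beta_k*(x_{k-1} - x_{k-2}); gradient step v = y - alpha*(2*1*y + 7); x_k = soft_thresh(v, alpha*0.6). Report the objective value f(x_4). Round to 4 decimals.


FISTA on f(x) = 1*x^2 + 7*x + 0.6*|x|
L = 2, alpha = 0.3401
Iteration 1: beta = 0.0, y = -1.2309 + 0.0*(-1.2309 + 1.2309) = -1.2309
  grad(y) = 4.5382, v = y - alpha*grad = -2.7743
  prox(v) = soft_thresh(-2.7743, 0.2041) = -2.5703
Iteration 2: beta = 0.3333, y = -2.5703 + 0.3333*(-2.5703 + 1.2309) = -3.0167
  grad(y) = 0.9665, v = y - alpha*grad = -3.3455
  prox(v) = soft_thresh(-3.3455, 0.2041) = -3.1414
Iteration 3: beta = 0.5, y = -3.1414 + 0.5*(-3.1414 + 2.5703) = -3.427
  grad(y) = 0.1461, v = y - alpha*grad = -3.4766
  prox(v) = soft_thresh(-3.4766, 0.2041) = -3.2726
Iteration 4: beta = 0.6, y = -3.2726 + 0.6*(-3.2726 + 3.1414) = -3.3513
  grad(y) = 0.2974, v = y - alpha*grad = -3.4524
  prox(v) = soft_thresh(-3.4524, 0.2041) = -3.2484
f(x_4) = 1*(-3.2484)^2 + 7*(-3.2484) + 0.6*|-3.2484| = -10.2377


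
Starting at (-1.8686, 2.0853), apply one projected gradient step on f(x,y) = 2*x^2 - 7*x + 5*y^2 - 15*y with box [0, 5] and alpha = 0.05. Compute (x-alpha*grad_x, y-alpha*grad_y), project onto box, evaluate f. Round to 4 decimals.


Step 1: Compute gradient at (-1.8686, 2.0853).
grad_x = 2*2*-1.8686 - 7 = -14.4744
grad_y = 2*5*2.0853 - 15 = 5.853
Step 2: Gradient step.
x_raw = -1.8686 - 0.05*-14.4744 = -1.1449
y_raw = 2.0853 - 0.05*5.853 = 1.7927
Step 3: Project onto [0, 5].
x_proj = clip(-1.1449) = 0.0
y_proj = clip(1.7927) = 1.7927
Step 4: Evaluate f.
f(0.0, 1.7927) = -10.8218


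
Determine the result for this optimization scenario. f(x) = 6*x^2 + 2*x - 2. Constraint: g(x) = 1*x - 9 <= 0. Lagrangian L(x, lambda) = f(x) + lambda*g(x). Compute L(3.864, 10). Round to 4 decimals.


Step 1: Evaluate f(x).
f(3.864) = 6*3.864^2 + 2*3.864 - 2 = 95.311
Step 2: Evaluate g(x).
g(3.864) = 1*3.864 - 9 = -5.136
Step 3: Compute Lagrangian.
L = 95.311 + 10*-5.136 = 43.951


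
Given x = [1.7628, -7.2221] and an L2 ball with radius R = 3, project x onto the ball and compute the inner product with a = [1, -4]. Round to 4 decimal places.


Step 1: Compute ||x|| (intermediates to 6 decimals).
||x|| = sqrt(1.7628^2 + (-7.2221)^2) = 7.434124
Step 2: Project.
Since ||x|| > R, scale = R/||x|| = 3/7.434124 = 0.403545, proj(x) = scale * x
proj(x) = [0.711369, -2.914442]
Step 3: Dot product.
a^T * proj(x) = 1*0.711369 - 4*(-2.914442) = 12.3691


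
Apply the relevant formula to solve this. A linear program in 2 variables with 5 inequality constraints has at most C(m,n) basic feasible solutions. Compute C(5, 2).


Each vertex corresponds to some choice of n active constraints out of m, so the number of vertices is at most C(m, n) = m! / (n!(m-n)!).
m = 5, n = 2
Numerator: 5 * 4
Denominator: 2! = 2
C(5, 2) = 10


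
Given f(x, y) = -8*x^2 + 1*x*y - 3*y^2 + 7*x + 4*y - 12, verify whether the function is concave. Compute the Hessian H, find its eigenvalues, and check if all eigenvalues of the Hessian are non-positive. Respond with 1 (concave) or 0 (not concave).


The Hessian of f(x,y) = -8*x^2 + 1*x*y - 3*y^2 + 7*x + 4*y - 12 is:
H = [[-16, 1], [1, -6]]
Trace = -16 - 6 = -22
Determinant = -16*-6 - (1)^2 = 95
Discriminant = (-22)^2 - 4*95 = 104.0
Eigenvalues: lambda_1 = -16.099, lambda_2 = -5.901
The function is concave.

1


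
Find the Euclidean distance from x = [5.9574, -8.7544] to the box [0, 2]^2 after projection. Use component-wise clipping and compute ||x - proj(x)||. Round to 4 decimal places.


Project each component onto [0, 2].
clip(5.9574) = 2.0, clip(-8.7544) = 0.0
Projection = [2.0, 0.0]
Squared diffs: [15.661, 76.6395]
Distance = sqrt(92.3005) = 9.6073


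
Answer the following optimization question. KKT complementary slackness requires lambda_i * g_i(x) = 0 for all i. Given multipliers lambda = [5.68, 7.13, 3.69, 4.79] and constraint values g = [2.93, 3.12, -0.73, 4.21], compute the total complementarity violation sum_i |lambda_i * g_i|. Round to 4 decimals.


KKT complementary slackness check:
lambda_1 * g_1 = 5.68 * 2.93 = 16.6424
lambda_2 * g_2 = 7.13 * 3.12 = 22.2456
lambda_3 * g_3 = 3.69 * -0.73 = -2.6937
lambda_4 * g_4 = 4.79 * 4.21 = 20.1659
Total violation = 16.6424 + 22.2456 + 2.6937 + 20.1659 = 61.7476


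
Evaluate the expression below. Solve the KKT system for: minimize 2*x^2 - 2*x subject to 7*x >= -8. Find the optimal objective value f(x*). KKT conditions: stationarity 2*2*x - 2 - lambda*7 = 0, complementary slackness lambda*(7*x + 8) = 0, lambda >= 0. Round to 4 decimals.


Step 1: Try lambda = 0 (constraint inactive).
Stationarity: 2*2*x - 2 = 0
x* = 2/(2*2) = 0.5
Check constraint: 7*0.5 = 3.5 >= -8 -- satisfied.
Step 2: Compute optimal value.
f(x*) = 2*0.5^2 - 2*0.5 = -0.5


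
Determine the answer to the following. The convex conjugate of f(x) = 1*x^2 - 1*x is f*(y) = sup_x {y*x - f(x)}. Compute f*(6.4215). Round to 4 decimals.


f*(y) = sup_x {y*x - a*x^2 - b*x} = sup_x {(y-b)*x - a*x^2}
FOC: (y - b) - 2a*x = 0 => x* = (y - b)/(2a)
x* = (6.4215 + 1)/(2*1) = 3.7108
f*(6.4215) = (y-b)^2/(4a) = (6.4215 + 1)^2/(4*1)
= 55.0787/4 = 13.7697


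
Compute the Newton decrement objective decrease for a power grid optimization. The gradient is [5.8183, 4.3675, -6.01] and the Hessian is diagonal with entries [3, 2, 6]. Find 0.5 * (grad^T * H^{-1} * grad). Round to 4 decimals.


Step 1: H is diagonal, so H^(-1) * g = [1.9394, 2.1838, -1.0017].
Step 2: g^T H^(-1) g = sum_i g_i^2 / H_ii
  = (5.8183)^2/3 + (4.3675)^2/2 + (-6.01)^2/6
  = 11.2842 + 9.5375 + 6.02 = 26.8417
Step 3: Objective decrease = 0.5 * g^T H^(-1) g = 13.4209


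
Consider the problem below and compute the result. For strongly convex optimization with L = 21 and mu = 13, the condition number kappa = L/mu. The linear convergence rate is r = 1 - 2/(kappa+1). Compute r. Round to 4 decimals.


Step 1: Compute the condition number.
kappa = L/mu = 21/13 = 1.6154
Step 2: Compute the convergence rate.
r = 1 - 2/(kappa + 1) = 1 - 2*mu/(L + mu) = (L - mu)/(L + mu) = 8/34 = 0.2353


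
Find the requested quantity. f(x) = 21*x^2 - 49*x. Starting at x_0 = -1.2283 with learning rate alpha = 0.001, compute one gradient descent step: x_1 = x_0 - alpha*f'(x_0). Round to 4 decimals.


We compute the gradient at x_0 and apply the update.
f'(x) = 42*x - 49
f'(-1.2283) = 42*-1.2283 - 49 = -100.5886
x_1 = -1.2283 - 0.001*-100.5886 = -1.1277


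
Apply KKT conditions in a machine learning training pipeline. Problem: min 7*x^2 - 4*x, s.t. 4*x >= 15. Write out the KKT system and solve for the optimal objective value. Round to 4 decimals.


Step 1: Try lambda = 0 (constraint inactive).
x_unc = 4/(2*7) = 0.2857
Check: 4*0.2857 = 1.1428 < 15 -- violated!
Step 2: Constraint must be active: 4*x = 15
x* = 15/4 = 3.75
lambda = (2*7*3.75 - 4)/4 = 12.125
Step 3: Compute optimal value.
f(x*) = 7*3.75^2 - 4*3.75 = 83.4375


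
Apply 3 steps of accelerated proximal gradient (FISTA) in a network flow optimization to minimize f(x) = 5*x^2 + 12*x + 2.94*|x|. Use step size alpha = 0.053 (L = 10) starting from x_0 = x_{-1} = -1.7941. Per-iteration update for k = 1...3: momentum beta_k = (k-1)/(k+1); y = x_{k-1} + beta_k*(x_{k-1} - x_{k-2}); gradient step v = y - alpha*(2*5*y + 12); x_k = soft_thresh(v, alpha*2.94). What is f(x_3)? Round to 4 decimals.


FISTA on f(x) = 5*x^2 + 12*x + 2.94*|x|
L = 10, alpha = 0.053
Iteration 1: beta = 0.0, y = -1.7941 + 0.0*(-1.7941 + 1.7941) = -1.7941
  grad(y) = -5.941, v = y - alpha*grad = -1.4792
  prox(v) = soft_thresh(-1.4792, 0.1558) = -1.3234
Iteration 2: beta = 0.3333, y = -1.3234 + 0.3333*(-1.3234 + 1.7941) = -1.1665
  grad(y) = 0.3349, v = y - alpha*grad = -1.1843
  prox(v) = soft_thresh(-1.1843, 0.1558) = -1.0284
Iteration 3: beta = 0.5, y = -1.0284 + 0.5*(-1.0284 + 1.3234) = -0.881
  grad(y) = 3.1904, v = y - alpha*grad = -1.05
  prox(v) = soft_thresh(-1.05, 0.1558) = -0.8942
f(x_3) = 5*(-0.8942)^2 + 12*(-0.8942) + 2.94*|-0.8942| = -4.1035


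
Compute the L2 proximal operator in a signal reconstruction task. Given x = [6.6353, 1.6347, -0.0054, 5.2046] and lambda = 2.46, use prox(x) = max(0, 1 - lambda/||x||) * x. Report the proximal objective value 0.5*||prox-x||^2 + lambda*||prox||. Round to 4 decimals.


Step 1: Compute ||x||.
||x|| = 8.59
Step 2: Compute scaling factor.
scale = max(0, 1 - 2.46/8.59) = 0.7136
Step 3: prox(x) = [4.7351, 1.1666, -0.0039, 3.7141]
||prox(x)|| = 6.13
Step 4: Proximal objective.
0.5*||prox-x||^2 = 3.0258
lambda*||prox|| = 15.0798
Total = 18.1055


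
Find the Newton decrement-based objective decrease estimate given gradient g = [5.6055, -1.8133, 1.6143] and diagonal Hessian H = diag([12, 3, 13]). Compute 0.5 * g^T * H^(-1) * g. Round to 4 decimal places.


Step 1: H is diagonal, so H^(-1) * g = [0.4671, -0.6044, 0.1242].
Step 2: g^T H^(-1) g = sum_i g_i^2 / H_ii
  = (5.6055)^2/12 + (-1.8133)^2/3 + (1.6143)^2/13
  = 2.6185 + 1.096 + 0.2005 = 3.9149
Step 3: Objective decrease = 0.5 * g^T H^(-1) g = 1.9575


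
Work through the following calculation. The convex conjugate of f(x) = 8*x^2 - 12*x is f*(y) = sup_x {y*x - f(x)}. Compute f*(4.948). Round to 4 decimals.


f*(y) = sup_x {y*x - a*x^2 - b*x} = sup_x {(y-b)*x - a*x^2}
FOC: (y - b) - 2a*x = 0 => x* = (y - b)/(2a)
x* = (4.948 + 12)/(2*8) = 1.0593
f*(4.948) = (y-b)^2/(4a) = (4.948 + 12)^2/(4*8)
= 287.2347/32 = 8.9761


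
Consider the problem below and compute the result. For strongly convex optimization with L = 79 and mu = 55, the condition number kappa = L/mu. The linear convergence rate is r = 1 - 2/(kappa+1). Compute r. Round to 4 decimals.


Step 1: Compute the condition number.
kappa = L/mu = 79/55 = 1.4364
Step 2: Compute the convergence rate.
r = 1 - 2/(kappa + 1) = 1 - 2*mu/(L + mu) = (L - mu)/(L + mu) = 24/134 = 0.1791


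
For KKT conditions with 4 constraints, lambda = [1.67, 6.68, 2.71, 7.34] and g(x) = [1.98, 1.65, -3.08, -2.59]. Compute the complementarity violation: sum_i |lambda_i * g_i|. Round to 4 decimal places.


KKT complementary slackness check:
lambda_1 * g_1 = 1.67 * 1.98 = 3.3066
lambda_2 * g_2 = 6.68 * 1.65 = 11.022
lambda_3 * g_3 = 2.71 * -3.08 = -8.3468
lambda_4 * g_4 = 7.34 * -2.59 = -19.0106
Total violation = 3.3066 + 11.022 + 8.3468 + 19.0106 = 41.686


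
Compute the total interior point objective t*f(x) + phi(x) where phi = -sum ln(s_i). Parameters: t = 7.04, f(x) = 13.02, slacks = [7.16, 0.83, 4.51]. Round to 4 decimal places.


Step 1: Compute log-barrier.
ln values: [1.9685, -0.1863, 1.5063]
phi = -(1.9685 - 0.1863 + 1.5063) = -3.2885
Step 2: Compute augmented objective.
t*f(x) = 7.04*13.02 = 91.6608
Total = 91.6608 - 3.2885 = 88.3723


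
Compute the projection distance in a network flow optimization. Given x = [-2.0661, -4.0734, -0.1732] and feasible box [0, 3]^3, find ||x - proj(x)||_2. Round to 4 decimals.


Project each component onto [0, 3].
clip(-2.0661) = 0.0, clip(-4.0734) = 0.0, clip(-0.1732) = 0.0
Projection = [0.0, 0.0, 0.0]
Squared diffs: [4.2688, 16.5926, 0.03]
Distance = sqrt(20.8914) = 4.5707


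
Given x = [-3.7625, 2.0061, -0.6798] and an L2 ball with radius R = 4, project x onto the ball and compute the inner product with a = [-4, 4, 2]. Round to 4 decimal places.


Step 1: Compute ||x|| (intermediates to 6 decimals).
||x|| = sqrt((-3.7625)^2 + 2.0061^2 + (-0.6798)^2) = 4.317751
Step 2: Project.
Since ||x|| > R, scale = R/||x|| = 4/4.317751 = 0.926408, proj(x) = scale * x
proj(x) = [-3.48561, 1.858467, -0.629772]
Step 3: Dot product.
a^T * proj(x) = -4*(-3.48561) + 4*1.858467 + 2*(-0.629772) = 20.1168


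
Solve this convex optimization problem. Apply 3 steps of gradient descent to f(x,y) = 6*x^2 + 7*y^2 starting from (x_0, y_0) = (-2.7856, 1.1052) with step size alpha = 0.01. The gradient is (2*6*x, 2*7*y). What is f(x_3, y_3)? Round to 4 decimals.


Gradient descent on f(x,y) = 6*x^2 + 7*y^2.
Starting point: (-2.7856, 1.1052), alpha = 0.01
Step 1: grad_x = 2*6*-2.7856 = -33.4272, grad_y = 2*7*1.1052 = 15.4728
  x_1 = -2.7856 - 0.01*-33.4272 = -2.4513
  y_1 = 1.1052 - 0.01*15.4728 = 0.9505
Step 2: grad_x = 2*6*-2.4513 = -29.4159, grad_y = 2*7*0.9505 = 13.3066
  x_2 = -2.4513 - 0.01*-29.4159 = -2.1572
  y_2 = 0.9505 - 0.01*13.3066 = 0.8174
Step 3: grad_x = 2*6*-2.1572 = -25.886, grad_y = 2*7*0.8174 = 11.4437
  x_3 = -2.1572 - 0.01*-25.886 = -1.8983
  y_3 = 0.8174 - 0.01*11.4437 = 0.703
f(-1.8983, 0.703) = 6*(-1.8983)^2 + 7*0.703^2 = 25.0806


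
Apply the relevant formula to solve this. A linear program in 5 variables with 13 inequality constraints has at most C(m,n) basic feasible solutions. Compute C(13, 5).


Each vertex corresponds to some choice of n active constraints out of m, so the number of vertices is at most C(m, n) = m! / (n!(m-n)!).
m = 13, n = 5
Numerator: 13 * 12 * 11 * 10 * 9
Denominator: 5! = 120
C(13, 5) = 1287


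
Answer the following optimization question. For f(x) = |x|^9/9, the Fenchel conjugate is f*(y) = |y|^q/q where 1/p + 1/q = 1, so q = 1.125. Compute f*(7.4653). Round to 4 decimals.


The conjugate exponent q satisfies 1/p + 1/q = 1.
p = 9, so q = 9/(9 - 1) = 1.125
|y|^q = 7.4653^1.125 = 9.5979
f*(7.4653) = 9.5979 / 1.125 = 8.5315


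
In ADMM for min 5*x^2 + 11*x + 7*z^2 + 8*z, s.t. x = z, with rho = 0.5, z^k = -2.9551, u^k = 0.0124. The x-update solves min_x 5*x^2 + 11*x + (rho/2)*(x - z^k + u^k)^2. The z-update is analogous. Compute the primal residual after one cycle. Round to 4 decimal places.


ADMM iteration with rho = 0.5, z^k = -2.9551, u^k = 0.0124
Step 1: x-update.
Minimize 5*x^2 + 11*x + (0.5/2)*(x + 2.9551 + 0.0124)^2
FOC: (2*5 + 0.5)*x = -11 + 0.5*(-2.9551 - 0.0124)
x^{k+1} = -1.1889
Step 2: z-update.
Minimize 7*z^2 + 8*z + (0.5/2)*(-1.1889 - z + 0.0124)^2
FOC: (2*7 + 0.5)*z = -8 + 0.5*(-1.1889 + 0.0124)
z^{k+1} = -0.5923
Step 3: u-update.
u^{k+1} = 0.0124 - 1.1889 + 0.5923 = -0.5842
Step 4: Primal residual = |-1.1889 + 0.5923| = 0.5966
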